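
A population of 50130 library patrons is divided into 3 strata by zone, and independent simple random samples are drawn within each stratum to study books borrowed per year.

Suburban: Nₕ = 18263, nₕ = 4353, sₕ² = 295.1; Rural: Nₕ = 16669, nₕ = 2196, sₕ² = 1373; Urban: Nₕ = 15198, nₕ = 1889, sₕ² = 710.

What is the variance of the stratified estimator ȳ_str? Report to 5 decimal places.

0.09713

Var(ȳ_str) = Σₕ Wₕ²(1 − fₕ)sₕ²/nₕ with Wₕ = Nₕ/N, N = 50130.
Suburban: Wₕ = 0.36431279; term = 0.36431279²·(1 − 0.23835076)·295.1/4353 = 0.0068530576.
Rural: Wₕ = 0.33251546; term = 0.33251546²·(1 − 0.13174156)·1373/2196 = 0.060022061.
Urban: Wₕ = 0.30317175; term = 0.30317175²·(1 − 0.12429267)·710/1889 = 0.03025261.
Sum = 0.097127729.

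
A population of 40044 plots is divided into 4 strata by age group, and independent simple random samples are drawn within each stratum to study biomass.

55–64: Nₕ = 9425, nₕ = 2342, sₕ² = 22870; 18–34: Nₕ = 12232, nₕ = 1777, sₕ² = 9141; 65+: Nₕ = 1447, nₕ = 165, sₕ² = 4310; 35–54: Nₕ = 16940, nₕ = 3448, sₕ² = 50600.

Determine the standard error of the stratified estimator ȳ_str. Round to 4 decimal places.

1.7143

Var(ȳ_str) = Σₕ Wₕ²(1 − fₕ)sₕ²/nₕ with Wₕ = Nₕ/N, N = 40044.
55–64: Wₕ = 0.23536610; term = 0.23536610²·(1 − 0.24848806)·22870/2342 = 0.40653971.
18–34: Wₕ = 0.30546399; term = 0.30546399²·(1 − 0.14527469)·9141/1777 = 0.41025406.
65+: Wₕ = 0.03613525; term = 0.03613525²·(1 − 0.11402903)·4310/165 = 0.030218644.
35–54: Wₕ = 0.42303466; term = 0.42303466²·(1 − 0.20354191)·50600/3448 = 2.0916937.
Sum = 2.9387061.
SE = √(2.9387061) = 1.7143.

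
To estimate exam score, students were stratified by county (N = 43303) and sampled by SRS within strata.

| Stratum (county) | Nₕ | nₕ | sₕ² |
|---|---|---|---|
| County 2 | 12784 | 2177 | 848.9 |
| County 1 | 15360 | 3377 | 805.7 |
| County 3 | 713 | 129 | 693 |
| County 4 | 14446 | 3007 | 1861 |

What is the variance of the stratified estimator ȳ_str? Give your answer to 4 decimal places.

0.1073

Var(ȳ_str) = Σₕ Wₕ²(1 − fₕ)sₕ²/nₕ with Wₕ = Nₕ/N, N = 43303.
County 2: Wₕ = 0.29522204; term = 0.29522204²·(1 − 0.17029099)·848.9/2177 = 0.028198205.
County 1: Wₕ = 0.35470984; term = 0.35470984²·(1 − 0.21985677)·805.7/3377 = 0.023418718.
County 3: Wₕ = 0.01646537; term = 0.01646537²·(1 − 0.18092567)·693/129 = 0.0011929162.
County 4: Wₕ = 0.33360275; term = 0.33360275²·(1 − 0.20815451)·1861/3007 = 0.054539688.
Sum = 0.10734953.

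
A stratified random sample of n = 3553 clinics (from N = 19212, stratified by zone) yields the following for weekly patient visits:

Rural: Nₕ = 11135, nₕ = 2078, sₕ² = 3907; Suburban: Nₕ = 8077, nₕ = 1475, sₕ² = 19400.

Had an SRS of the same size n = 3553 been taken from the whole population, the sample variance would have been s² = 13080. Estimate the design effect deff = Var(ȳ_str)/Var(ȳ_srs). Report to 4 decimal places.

0.8045

Var(ȳ_str) = Σ Wₕ²(1−fₕ)sₕ²/nₕ with Wₕ = Nₕ/19212:
  Rural: (11135/19212)²·(1−2078/11135)·3907/2078 = 0.51372098
  Suburban: (8077/19212)²·(1−1475/8077)·19400/1475 = 1.9001599
  → Var(ȳ_str) = 2.4138809.
Var(ȳ_srs) = (1 − 3553/19212)·13080/3553 = 3.0005715.
deff = 2.4138809 / 3.0005715 = 0.8045.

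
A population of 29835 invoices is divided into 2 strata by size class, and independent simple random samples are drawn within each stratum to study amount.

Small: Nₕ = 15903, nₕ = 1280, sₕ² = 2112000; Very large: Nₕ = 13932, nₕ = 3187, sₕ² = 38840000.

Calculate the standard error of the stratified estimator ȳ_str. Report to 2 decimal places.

Var(ȳ_str) = Σₕ Wₕ²(1 − fₕ)sₕ²/nₕ with Wₕ = Nₕ/N, N = 29835.
Small: Wₕ = 0.53303167; term = 0.53303167²·(1 − 0.08048796)·2112000/1280 = 431.0696.
Very large: Wₕ = 0.46696833; term = 0.46696833²·(1 − 0.22875395)·38840000/3187 = 2049.5804.
Sum = 2480.65.
SE = √(2480.65) = 49.81.

49.81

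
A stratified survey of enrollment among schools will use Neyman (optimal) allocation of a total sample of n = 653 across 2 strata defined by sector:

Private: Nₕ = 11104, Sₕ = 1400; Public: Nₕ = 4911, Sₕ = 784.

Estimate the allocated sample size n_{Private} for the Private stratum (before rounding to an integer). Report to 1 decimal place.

Neyman allocation: nₕ = n·NₕSₕ / Σⱼ NⱼSⱼ.
Σ NⱼSⱼ = 11104·1400 + 4911·784 = 1.9395824 × 10^7.
n_{Private} = 653·11104·1400 / (1.9395824 × 10^7) = 523.4.

523.4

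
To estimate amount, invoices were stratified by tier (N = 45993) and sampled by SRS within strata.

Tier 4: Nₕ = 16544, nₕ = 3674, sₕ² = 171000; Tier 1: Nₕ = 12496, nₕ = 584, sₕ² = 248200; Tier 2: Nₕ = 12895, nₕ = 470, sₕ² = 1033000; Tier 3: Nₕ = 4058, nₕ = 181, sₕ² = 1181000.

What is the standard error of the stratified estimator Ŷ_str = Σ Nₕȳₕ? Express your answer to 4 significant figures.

Var(Ŷ_str) = Σₕ Nₕ²(1 − fₕ)sₕ²/nₕ.
Tier 4: 16544²·(1 − 3674/16544)·171000/3674 = 9.9100541 × 10^9.
Tier 1: 12496²·(1 − 584/12496)·248200/584 = 6.326225 × 10^10.
Tier 2: 12895²·(1 − 470/12895)·1033000/470 = 3.5214393 × 10^11.
Tier 3: 4058²·(1 − 181/4058)·1181000/181 = 1.0265478 × 10^11.
Sum = 5.2797101 × 10^11.
SE = √(5.2797101 × 10^11) = 726600.

726600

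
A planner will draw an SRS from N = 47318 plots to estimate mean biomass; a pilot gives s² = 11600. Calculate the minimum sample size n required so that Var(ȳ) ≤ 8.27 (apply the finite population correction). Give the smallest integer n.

Without fpc, n₀ = s²/D = 11600/8.27 = 1402.6602.
With fpc, (1 − n/N)·s²/n ≤ D requires n ≥ n₀/(1 + n₀/N) = 1402.6602/(1 + 1402.6602/47318) = 1362.2778.
Rounding up, n = 1363.

1363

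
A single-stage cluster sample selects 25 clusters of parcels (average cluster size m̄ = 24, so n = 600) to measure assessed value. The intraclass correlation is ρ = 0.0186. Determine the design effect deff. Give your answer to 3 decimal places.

1.428

deff = 1 + (24 − 1)·0.0186 = 1 + 0.4278 = 1.4278.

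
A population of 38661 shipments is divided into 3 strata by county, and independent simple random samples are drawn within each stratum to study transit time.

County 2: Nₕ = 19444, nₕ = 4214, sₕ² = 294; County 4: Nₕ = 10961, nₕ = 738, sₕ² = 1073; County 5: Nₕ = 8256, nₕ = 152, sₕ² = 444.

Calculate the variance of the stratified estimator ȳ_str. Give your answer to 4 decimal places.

Var(ȳ_str) = Σₕ Wₕ²(1 − fₕ)sₕ²/nₕ with Wₕ = Nₕ/N, N = 38661.
County 2: Wₕ = 0.50293578; term = 0.50293578²·(1 − 0.21672495)·294/4214 = 0.013822677.
County 4: Wₕ = 0.28351569; term = 0.28351569²·(1 − 0.06732962)·1073/738 = 0.10899981.
County 5: Wₕ = 0.21354854; term = 0.21354854²·(1 − 0.01841085)·444/152 = 0.13075621.
Sum = 0.2535787.

0.2536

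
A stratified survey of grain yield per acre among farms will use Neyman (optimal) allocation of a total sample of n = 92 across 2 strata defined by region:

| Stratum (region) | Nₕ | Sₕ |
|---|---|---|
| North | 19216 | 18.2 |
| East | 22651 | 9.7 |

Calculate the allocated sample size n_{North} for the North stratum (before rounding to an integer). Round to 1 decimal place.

Neyman allocation: nₕ = n·NₕSₕ / Σⱼ NⱼSⱼ.
Σ NⱼSⱼ = 19216·18.2 + 22651·9.7 = 569445.9.
n_{North} = 92·19216·18.2 / 569445.9 = 56.5.

56.5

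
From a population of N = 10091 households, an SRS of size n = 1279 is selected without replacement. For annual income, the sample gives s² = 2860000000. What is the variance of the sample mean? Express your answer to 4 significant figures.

Under SRS without replacement, Var(ȳ) = (1 − f)·s²/n with f = n/N = 1279/10091 = 0.12674661.
Var(ȳ) = (1 − 0.12674661)·2860000000/1279 = 0.87325339·2.236122 × 10^6 = 1.9527011 × 10^6.

1.953 × 10^6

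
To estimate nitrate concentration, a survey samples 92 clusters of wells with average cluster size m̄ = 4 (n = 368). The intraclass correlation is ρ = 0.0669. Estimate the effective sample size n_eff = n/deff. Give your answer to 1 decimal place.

306.5

deff = 1 + (4 − 1)·0.0669 = 1 + 0.2007 = 1.2007.
n_eff = 368 / 1.2007 = 306.5.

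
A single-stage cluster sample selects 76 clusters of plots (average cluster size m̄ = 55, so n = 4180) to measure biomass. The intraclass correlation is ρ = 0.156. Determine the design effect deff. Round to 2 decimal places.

9.42

deff = 1 + (55 − 1)·0.156 = 1 + 8.424 = 9.424.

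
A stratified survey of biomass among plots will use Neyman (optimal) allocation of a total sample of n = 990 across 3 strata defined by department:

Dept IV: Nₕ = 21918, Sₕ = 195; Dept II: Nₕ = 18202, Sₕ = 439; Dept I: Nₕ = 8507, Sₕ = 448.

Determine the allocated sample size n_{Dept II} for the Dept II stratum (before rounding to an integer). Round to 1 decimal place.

Neyman allocation: nₕ = n·NₕSₕ / Σⱼ NⱼSⱼ.
Σ NⱼSⱼ = 21918·195 + 18202·439 + 8507·448 = 1.6075824 × 10^7.
n_{Dept II} = 990·18202·439 / (1.6075824 × 10^7) = 492.1.

492.1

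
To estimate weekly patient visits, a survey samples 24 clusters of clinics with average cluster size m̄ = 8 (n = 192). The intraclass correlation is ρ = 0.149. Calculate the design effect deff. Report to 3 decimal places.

2.043

deff = 1 + (8 − 1)·0.149 = 1 + 1.043 = 2.043.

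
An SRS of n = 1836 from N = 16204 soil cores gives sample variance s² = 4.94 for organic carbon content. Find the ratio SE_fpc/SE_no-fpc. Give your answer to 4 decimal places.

f = n/N = 1836/16204 = 0.11330536.
SE_no-fpc = √(s²/n) = 0.0518713; SE_fpc = √((1−f)s²/n) = 0.048844332.
Ratio = √(1−f) = 0.94164465.

0.9416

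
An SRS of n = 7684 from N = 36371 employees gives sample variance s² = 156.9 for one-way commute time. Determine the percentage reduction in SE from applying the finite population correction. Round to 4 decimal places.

f = n/N = 7684/36371 = 0.21126722.
SE_no-fpc = √(s²/n) = 0.14289525; SE_fpc = √((1−f)s²/n) = 0.12690617.
Ratio = √(1−f) = 0.88810629. Reduction = 100·(1 − 0.88810629) = 11.1894%.

11.1894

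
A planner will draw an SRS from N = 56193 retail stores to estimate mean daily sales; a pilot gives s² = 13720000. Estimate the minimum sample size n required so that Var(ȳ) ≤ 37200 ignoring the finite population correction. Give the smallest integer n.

Without fpc, n₀ = s²/D = 13720000/37200 = 368.8172.
Rounding up, n = 369.

369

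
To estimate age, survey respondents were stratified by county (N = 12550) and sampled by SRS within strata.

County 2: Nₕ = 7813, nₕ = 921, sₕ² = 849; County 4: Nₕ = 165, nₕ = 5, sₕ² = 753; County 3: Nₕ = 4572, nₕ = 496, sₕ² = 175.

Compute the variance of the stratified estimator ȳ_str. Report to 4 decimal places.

0.3821

Var(ȳ_str) = Σₕ Wₕ²(1 − fₕ)sₕ²/nₕ with Wₕ = Nₕ/N, N = 12550.
County 2: Wₕ = 0.62254980; term = 0.62254980²·(1 − 0.11788046)·849/921 = 0.31515464.
County 4: Wₕ = 0.01314741; term = 0.01314741²·(1 − 0.03030303)·753/5 = 0.025243028.
County 3: Wₕ = 0.36430279; term = 0.36430279²·(1 − 0.10848644)·175/496 = 0.041745466.
Sum = 0.38214313.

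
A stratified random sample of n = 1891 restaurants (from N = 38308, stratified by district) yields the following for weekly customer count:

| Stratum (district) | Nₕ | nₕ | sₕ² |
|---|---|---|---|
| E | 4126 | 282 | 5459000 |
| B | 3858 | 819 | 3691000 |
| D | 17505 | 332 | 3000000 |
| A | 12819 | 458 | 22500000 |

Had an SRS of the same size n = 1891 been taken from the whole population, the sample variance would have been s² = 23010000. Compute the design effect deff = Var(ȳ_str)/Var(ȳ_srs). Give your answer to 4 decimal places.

0.6398

Var(ȳ_str) = Σ Wₕ²(1−fₕ)sₕ²/nₕ with Wₕ = Nₕ/38308:
  E: (4126/38308)²·(1−282/4126)·5459000/282 = 209.21732
  B: (3858/38308)²·(1−819/3858)·3691000/819 = 36.005936
  D: (17505/38308)²·(1−332/17505)·3000000/332 = 1851.0259
  A: (12819/38308)²·(1−458/12819)·22500000/458 = 5304.5169
  → Var(ȳ_str) = 7400.7661.
Var(ȳ_srs) = (1 − 1891/38308)·23010000/1891 = 11567.507.
deff = 7400.7661 / 11567.507 = 0.6398.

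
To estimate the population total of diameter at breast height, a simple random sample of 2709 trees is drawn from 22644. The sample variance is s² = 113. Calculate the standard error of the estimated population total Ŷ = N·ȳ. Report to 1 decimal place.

4339.3

Var(Ŷ) = N²·Var(ȳ) = N²·(1 − n/N)·s²/n.
f = 2709/22644 = 0.11963434; Var(ȳ) = 0.88036566·113/2709 = 0.036722525.
Var(Ŷ) = 22644² · 0.036722525 = 1.8829502 × 10^7.
SE(Ŷ) = √(1.8829502 × 10^7) = 4339.3.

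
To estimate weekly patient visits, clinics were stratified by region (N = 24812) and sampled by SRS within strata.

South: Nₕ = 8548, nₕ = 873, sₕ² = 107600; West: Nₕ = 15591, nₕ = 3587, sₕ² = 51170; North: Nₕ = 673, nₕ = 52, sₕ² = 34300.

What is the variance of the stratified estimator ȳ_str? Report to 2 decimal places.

Var(ȳ_str) = Σₕ Wₕ²(1 − fₕ)sₕ²/nₕ with Wₕ = Nₕ/N, N = 24812.
South: Wₕ = 0.34451072; term = 0.34451072²·(1 − 0.10212915)·107600/873 = 13.134616.
West: Wₕ = 0.62836531; term = 0.62836531²·(1 − 0.23006863)·51170/3587 = 4.3367107.
North: Wₕ = 0.02712397; term = 0.02712397²·(1 − 0.07726597)·34300/52 = 0.44778949.
Sum = 17.919116.

17.92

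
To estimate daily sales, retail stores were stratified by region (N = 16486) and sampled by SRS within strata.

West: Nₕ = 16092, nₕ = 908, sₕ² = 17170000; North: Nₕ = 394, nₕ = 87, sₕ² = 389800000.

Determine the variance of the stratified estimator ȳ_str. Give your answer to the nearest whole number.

Var(ȳ_str) = Σₕ Wₕ²(1 − fₕ)sₕ²/nₕ with Wₕ = Nₕ/N, N = 16486.
West: Wₕ = 0.97610093; term = 0.97610093²·(1 − 0.05642555)·17170000/908 = 17000.045.
North: Wₕ = 0.02389907; term = 0.02389907²·(1 − 0.22081218)·389800000/87 = 1994.0066.
Sum = 18994.052.

18994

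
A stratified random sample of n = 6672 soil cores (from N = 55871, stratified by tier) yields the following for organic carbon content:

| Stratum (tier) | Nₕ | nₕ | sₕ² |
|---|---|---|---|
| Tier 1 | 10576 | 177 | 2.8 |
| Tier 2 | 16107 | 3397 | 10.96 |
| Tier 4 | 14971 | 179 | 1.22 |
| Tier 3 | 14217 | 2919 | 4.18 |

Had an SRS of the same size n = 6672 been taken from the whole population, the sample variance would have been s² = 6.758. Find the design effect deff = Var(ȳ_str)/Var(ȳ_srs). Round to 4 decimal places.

1.4868

Var(ȳ_str) = Σ Wₕ²(1−fₕ)sₕ²/nₕ with Wₕ = Nₕ/55871:
  Tier 1: (10576/55871)²·(1−177/10576)·2.8/177 = 5.5734601 × 10^-4
  Tier 2: (16107/55871)²·(1−3397/16107)·10.96/3397 = 2.115935 × 10^-4
  Tier 4: (14971/55871)²·(1−179/14971)·1.22/179 = 4.8351686 × 10^-4
  Tier 3: (14217/55871)²·(1−2919/14217)·4.18/2919 = 7.3684956 × 10^-5
  → Var(ȳ_str) = 0.0013261413.
Var(ȳ_srs) = (1 − 6672/55871)·6.758/6672 = 8.9193248 × 10^-4.
deff = 0.0013261413 / (8.9193248 × 10^-4) = 1.4868.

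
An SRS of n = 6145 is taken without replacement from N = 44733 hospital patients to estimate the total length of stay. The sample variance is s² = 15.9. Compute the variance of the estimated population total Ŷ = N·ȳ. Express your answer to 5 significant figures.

4.4664 × 10^6

Var(Ŷ) = N²·Var(ȳ) = N²·(1 − n/N)·s²/n.
f = 6145/44733 = 0.13737062; Var(ȳ) = 0.86262938·15.9/6145 = 0.0022320272.
Var(Ŷ) = 44733² · 0.0022320272 = 4.4663786 × 10^6.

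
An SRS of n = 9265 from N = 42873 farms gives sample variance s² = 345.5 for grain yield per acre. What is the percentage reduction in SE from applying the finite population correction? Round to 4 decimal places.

11.4621

f = n/N = 9265/42873 = 0.21610338.
SE_no-fpc = √(s²/n) = 0.19310847; SE_fpc = √((1−f)s²/n) = 0.17097425.
Ratio = √(1−f) = 0.88537937. Reduction = 100·(1 − 0.88537937) = 11.4621%.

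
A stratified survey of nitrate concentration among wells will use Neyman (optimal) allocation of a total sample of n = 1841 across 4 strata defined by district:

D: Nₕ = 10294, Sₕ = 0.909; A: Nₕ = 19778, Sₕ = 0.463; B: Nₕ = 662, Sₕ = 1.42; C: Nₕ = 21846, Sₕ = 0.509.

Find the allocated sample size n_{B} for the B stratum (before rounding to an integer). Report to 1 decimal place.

Neyman allocation: nₕ = n·NₕSₕ / Σⱼ NⱼSⱼ.
Σ NⱼSⱼ = 10294·0.909 + 19778·0.463 + 662·1.42 + 21846·0.509 = 30574.114.
n_{B} = 1841·662·1.42 / 30574.114 = 56.6.

56.6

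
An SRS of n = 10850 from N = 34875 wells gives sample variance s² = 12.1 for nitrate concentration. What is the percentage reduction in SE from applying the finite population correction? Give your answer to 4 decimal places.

f = n/N = 10850/34875 = 0.31111111.
SE_no-fpc = √(s²/n) = 0.033394721; SE_fpc = √((1−f)s²/n) = 0.027717395.
Ratio = √(1−f) = 0.82999331. Reduction = 100·(1 − 0.82999331) = 17.0007%.

17.0007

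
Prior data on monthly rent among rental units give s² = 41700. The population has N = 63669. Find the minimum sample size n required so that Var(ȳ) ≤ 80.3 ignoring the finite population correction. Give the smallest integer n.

Without fpc, n₀ = s²/D = 41700/80.3 = 519.3026.
Rounding up, n = 520.

520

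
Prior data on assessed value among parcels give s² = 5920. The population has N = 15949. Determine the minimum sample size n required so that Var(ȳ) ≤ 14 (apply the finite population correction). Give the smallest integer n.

412

Without fpc, n₀ = s²/D = 5920/14 = 422.8571.
With fpc, (1 − n/N)·s²/n ≤ D requires n ≥ n₀/(1 + n₀/N) = 422.8571/(1 + 422.8571/15949) = 411.9354.
Rounding up, n = 412.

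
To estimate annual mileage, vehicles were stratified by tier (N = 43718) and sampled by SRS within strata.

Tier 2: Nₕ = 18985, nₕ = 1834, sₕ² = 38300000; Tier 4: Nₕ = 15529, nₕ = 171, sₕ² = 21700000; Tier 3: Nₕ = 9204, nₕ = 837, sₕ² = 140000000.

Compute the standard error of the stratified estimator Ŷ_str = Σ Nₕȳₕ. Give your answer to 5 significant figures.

7.0672 × 10^6

Var(Ŷ_str) = Σₕ Nₕ²(1 − fₕ)sₕ²/nₕ.
Tier 2: 18985²·(1 − 1834/18985)·38300000/1834 = 6.7998525 × 10^12.
Tier 4: 15529²·(1 − 171/15529)·21700000/171 = 3.0265077 × 10^13.
Tier 3: 9204²·(1 − 837/9204)·140000000/837 = 1.2880982 × 10^13.
Sum = 4.9945912 × 10^13.
SE = √(4.9945912 × 10^13) = 7.0672 × 10^6.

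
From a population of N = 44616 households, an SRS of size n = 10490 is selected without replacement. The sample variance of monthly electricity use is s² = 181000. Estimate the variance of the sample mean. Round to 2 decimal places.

Under SRS without replacement, Var(ȳ) = (1 − f)·s²/n with f = n/N = 10490/44616 = 0.23511745.
Var(ȳ) = (1 − 0.23511745)·181000/10490 = 0.76488255·17.254528 = 13.197688.

13.20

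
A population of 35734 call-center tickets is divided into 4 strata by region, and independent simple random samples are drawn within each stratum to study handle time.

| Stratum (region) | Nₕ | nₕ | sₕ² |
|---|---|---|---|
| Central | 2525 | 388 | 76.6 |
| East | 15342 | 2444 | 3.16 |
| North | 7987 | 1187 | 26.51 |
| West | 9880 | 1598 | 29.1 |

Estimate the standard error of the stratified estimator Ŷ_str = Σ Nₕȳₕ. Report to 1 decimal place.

2006.0

Var(Ŷ_str) = Σₕ Nₕ²(1 − fₕ)sₕ²/nₕ.
Central: 2525²·(1 − 388/2525)·76.6/388 = 1.065278 × 10^6.
East: 15342²·(1 − 2444/15342)·3.16/2444 = 255852.83.
North: 7987²·(1 − 1187/7987)·26.51/1187 = 1.2129743 × 10^6.
West: 9880²·(1 − 1598/9880)·29.1/1598 = 1.4900759 × 10^6.
Sum = 4.024181 × 10^6.
SE = √(4.024181 × 10^6) = 2006.0.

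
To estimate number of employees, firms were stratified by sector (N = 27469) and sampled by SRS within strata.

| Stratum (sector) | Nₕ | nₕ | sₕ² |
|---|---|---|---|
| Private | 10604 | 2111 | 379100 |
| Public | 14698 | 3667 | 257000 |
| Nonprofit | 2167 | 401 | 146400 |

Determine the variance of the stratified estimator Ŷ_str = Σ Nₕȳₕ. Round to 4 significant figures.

2.893 × 10^10

Var(Ŷ_str) = Σₕ Nₕ²(1 − fₕ)sₕ²/nₕ.
Private: 10604²·(1 − 2111/10604)·379100/2111 = 1.6173216 × 10^10.
Public: 14698²·(1 − 3667/14698)·257000/3667 = 1.1363061 × 10^10.
Nonprofit: 2167²·(1 − 401/2167)·146400/401 = 1.3971606 × 10^9.
Sum = 2.8933438 × 10^10.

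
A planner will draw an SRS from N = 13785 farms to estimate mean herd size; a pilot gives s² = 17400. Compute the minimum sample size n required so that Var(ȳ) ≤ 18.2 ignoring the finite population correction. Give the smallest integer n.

Without fpc, n₀ = s²/D = 17400/18.2 = 956.0440.
Rounding up, n = 957.

957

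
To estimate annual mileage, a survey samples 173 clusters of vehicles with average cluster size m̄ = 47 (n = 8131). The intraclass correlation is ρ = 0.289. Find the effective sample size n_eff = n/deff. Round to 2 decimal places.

568.84

deff = 1 + (47 − 1)·0.289 = 1 + 13.294 = 14.294.
n_eff = 8131 / 14.294 = 568.84.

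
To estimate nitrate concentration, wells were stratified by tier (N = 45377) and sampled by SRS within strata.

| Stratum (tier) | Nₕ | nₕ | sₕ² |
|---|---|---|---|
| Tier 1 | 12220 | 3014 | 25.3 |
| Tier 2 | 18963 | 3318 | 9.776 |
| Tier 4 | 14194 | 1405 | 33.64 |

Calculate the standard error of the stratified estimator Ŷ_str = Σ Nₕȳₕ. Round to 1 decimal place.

2482.9

Var(Ŷ_str) = Σₕ Nₕ²(1 − fₕ)sₕ²/nₕ.
Tier 1: 12220²·(1 − 3014/12220)·25.3/3014 = 944320.57.
Tier 2: 18963²·(1 − 3318/18963)·9.776/3318 = 874112.69.
Tier 4: 14194²·(1 − 1405/14194)·33.64/1405 = 4.3463135 × 10^6.
Sum = 6.1647468 × 10^6.
SE = √(6.1647468 × 10^6) = 2482.9.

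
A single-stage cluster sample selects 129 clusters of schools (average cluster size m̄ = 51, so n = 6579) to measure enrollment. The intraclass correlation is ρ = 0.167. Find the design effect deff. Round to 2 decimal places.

9.35

deff = 1 + (51 − 1)·0.167 = 1 + 8.35 = 9.35.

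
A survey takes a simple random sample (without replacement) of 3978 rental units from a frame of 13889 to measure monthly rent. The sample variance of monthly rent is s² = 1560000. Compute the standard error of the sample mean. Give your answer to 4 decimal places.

16.7284

Under SRS without replacement, Var(ȳ) = (1 − f)·s²/n with f = n/N = 3978/13889 = 0.28641371.
Var(ȳ) = (1 − 0.28641371)·1560000/3978 = 0.71358629·392.15686 = 279.83776.
SE(ȳ) = √(279.83776) = 16.7284.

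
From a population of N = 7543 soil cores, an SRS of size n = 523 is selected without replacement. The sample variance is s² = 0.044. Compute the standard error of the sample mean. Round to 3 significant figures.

Under SRS without replacement, Var(ȳ) = (1 − f)·s²/n with f = n/N = 523/7543 = 0.06933581.
Var(ȳ) = (1 − 0.06933581)·0.044/523 = 0.93066419·8.4130019 × 10^-5 = 7.8296796 × 10^-5.
SE(ȳ) = √(7.8296796 × 10^-5) = 0.00885.

0.00885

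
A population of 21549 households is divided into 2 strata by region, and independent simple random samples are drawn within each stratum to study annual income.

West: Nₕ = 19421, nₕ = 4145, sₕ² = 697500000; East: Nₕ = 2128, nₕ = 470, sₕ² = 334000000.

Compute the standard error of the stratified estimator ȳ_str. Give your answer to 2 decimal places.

Var(ȳ_str) = Σₕ Wₕ²(1 − fₕ)sₕ²/nₕ with Wₕ = Nₕ/N, N = 21549.
West: Wₕ = 0.90124832; term = 0.90124832²·(1 − 0.21342876)·697500000/4145 = 107509.46.
East: Wₕ = 0.09875168; term = 0.09875168²·(1 − 0.22086466)·334000000/470 = 5399.4623.
Sum = 112908.92.
SE = √(112908.92) = 336.02.

336.02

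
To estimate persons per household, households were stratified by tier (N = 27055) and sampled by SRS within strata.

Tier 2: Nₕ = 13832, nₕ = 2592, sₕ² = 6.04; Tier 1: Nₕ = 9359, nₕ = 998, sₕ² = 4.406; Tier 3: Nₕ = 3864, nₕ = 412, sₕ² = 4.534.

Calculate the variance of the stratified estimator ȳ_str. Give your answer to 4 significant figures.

Var(ȳ_str) = Σₕ Wₕ²(1 − fₕ)sₕ²/nₕ with Wₕ = Nₕ/N, N = 27055.
Tier 2: Wₕ = 0.51125485; term = 0.51125485²·(1 − 0.18739156)·6.04/2592 = 4.9494638 × 10^-4.
Tier 1: Wₕ = 0.34592497; term = 0.34592497²·(1 − 0.10663532)·4.406/998 = 4.7196147 × 10^-4.
Tier 3: Wₕ = 0.14282018; term = 0.14282018²·(1 − 0.10662526)·4.534/412 = 2.0053821 × 10^-4.
Sum = 0.0011674461.

0.001167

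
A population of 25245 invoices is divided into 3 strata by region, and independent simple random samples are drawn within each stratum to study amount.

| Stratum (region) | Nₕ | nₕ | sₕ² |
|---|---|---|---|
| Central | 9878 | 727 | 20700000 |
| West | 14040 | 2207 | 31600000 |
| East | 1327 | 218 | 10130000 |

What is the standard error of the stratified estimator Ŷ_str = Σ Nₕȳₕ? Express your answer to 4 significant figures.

Var(Ŷ_str) = Σₕ Nₕ²(1 − fₕ)sₕ²/nₕ.
Central: 9878²·(1 − 727/9878)·20700000/727 = 2.5737924 × 10^12.
West: 14040²·(1 − 2207/14040)·31600000/2207 = 2.3787386 × 10^12.
East: 1327²·(1 − 218/1327)·10130000/218 = 6.8384145 × 10^10.
Sum = 5.0209151 × 10^12.
SE = √(5.0209151 × 10^12) = 2.241 × 10^6.

2.241 × 10^6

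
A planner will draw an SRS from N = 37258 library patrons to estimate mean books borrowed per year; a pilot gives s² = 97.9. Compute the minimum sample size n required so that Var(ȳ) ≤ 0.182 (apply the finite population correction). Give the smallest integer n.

Without fpc, n₀ = s²/D = 97.9/0.182 = 537.9121.
With fpc, (1 − n/N)·s²/n ≤ D requires n ≥ n₀/(1 + n₀/N) = 537.9121/(1 + 537.9121/37258) = 530.2565.
Rounding up, n = 531.

531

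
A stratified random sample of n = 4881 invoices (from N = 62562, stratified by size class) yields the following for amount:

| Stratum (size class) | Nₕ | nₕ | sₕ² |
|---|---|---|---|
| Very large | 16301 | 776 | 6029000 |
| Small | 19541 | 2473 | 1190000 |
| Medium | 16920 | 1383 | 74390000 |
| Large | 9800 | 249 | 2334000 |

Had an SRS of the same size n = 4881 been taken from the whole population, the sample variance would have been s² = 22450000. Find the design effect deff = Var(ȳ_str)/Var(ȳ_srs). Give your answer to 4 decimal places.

Var(ȳ_str) = Σ Wₕ²(1−fₕ)sₕ²/nₕ with Wₕ = Nₕ/62562:
  Very large: (16301/62562)²·(1−776/16301)·6029000/776 = 502.35204
  Small: (19541/62562)²·(1−2473/19541)·1190000/2473 = 41.004452
  Medium: (16920/62562)²·(1−1383/16920)·74390000/1383 = 3612.7562
  Large: (9800/62562)²·(1−249/9800)·2334000/249 = 224.15848
  → Var(ȳ_str) = 4380.2712.
Var(ȳ_srs) = (1 − 4881/62562)·22450000/4881 = 4240.6233.
deff = 4380.2712 / 4240.6233 = 1.0329.

1.0329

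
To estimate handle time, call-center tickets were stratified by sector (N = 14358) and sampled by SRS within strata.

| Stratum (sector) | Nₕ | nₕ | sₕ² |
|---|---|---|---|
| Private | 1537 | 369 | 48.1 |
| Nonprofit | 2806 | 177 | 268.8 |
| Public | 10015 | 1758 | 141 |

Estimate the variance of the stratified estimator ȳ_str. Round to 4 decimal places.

Var(ȳ_str) = Σₕ Wₕ²(1 − fₕ)sₕ²/nₕ with Wₕ = Nₕ/N, N = 14358.
Private: Wₕ = 0.10704834; term = 0.10704834²·(1 − 0.24007807)·48.1/369 = 0.001135135.
Nonprofit: Wₕ = 0.19543112; term = 0.19543112²·(1 − 0.06307912)·268.8/177 = 0.054343343.
Public: Wₕ = 0.69752055; term = 0.69752055²·(1 − 0.17553669)·141/1758 = 0.032172557.
Sum = 0.087651035.

0.0877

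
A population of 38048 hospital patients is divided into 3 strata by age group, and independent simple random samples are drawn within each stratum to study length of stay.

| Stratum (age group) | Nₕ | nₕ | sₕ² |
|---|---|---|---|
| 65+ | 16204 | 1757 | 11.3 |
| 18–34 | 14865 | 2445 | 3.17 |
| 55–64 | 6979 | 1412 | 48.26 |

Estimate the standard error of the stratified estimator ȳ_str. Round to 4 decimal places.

0.0461

Var(ȳ_str) = Σₕ Wₕ²(1 − fₕ)sₕ²/nₕ with Wₕ = Nₕ/N, N = 38048.
65+: Wₕ = 0.42588310; term = 0.42588310²·(1 − 0.10843002)·11.3/1757 = 0.001040023.
18–34: Wₕ = 0.39069071; term = 0.39069071²·(1 − 0.16448032)·3.17/2445 = 1.6534964 × 10^-4.
55–64: Wₕ = 0.18342620; term = 0.18342620²·(1 − 0.20232125)·48.26/1412 = 9.1728306 × 10^-4.
Sum = 0.0021226557.
SE = √(0.0021226557) = 0.0461.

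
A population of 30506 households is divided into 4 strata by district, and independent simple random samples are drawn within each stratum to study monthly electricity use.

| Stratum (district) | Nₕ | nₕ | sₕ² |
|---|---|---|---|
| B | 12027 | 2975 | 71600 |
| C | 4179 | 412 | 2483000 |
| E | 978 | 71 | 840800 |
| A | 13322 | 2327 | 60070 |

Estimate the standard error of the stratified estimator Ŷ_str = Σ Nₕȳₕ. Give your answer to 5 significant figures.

334340

Var(Ŷ_str) = Σₕ Nₕ²(1 − fₕ)sₕ²/nₕ.
B: 12027²·(1 − 2975/12027)·71600/2975 = 2.6201606 × 10^9.
C: 4179²·(1 − 412/4179)·2483000/412 = 9.4874062 × 10^10.
E: 978²·(1 − 71/978)·840800/71 = 1.0504624 × 10^10.
A: 13322²·(1 − 2327/13322)·60070/2327 = 3.7811675 × 10^9.
Sum = 1.1178001 × 10^11.
SE = √(1.1178001 × 10^11) = 334340.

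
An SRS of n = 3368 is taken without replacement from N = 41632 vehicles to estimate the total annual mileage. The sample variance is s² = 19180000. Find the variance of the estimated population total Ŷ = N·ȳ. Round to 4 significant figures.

Var(Ŷ) = N²·Var(ȳ) = N²·(1 − n/N)·s²/n.
f = 3368/41632 = 0.08089931; Var(ȳ) = 0.91910069·19180000/3368 = 5234.071.
Var(Ŷ) = 41632² · 5234.071 = 9.0718145 × 10^12.

9.072 × 10^12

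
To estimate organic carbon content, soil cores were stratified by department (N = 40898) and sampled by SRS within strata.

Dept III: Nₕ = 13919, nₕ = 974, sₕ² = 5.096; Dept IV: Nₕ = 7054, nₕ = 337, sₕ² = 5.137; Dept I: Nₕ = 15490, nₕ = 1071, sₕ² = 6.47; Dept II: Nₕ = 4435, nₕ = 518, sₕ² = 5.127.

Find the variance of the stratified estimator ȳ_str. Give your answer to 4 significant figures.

Var(ȳ_str) = Σₕ Wₕ²(1 − fₕ)sₕ²/nₕ with Wₕ = Nₕ/N, N = 40898.
Dept III: Wₕ = 0.34033449; term = 0.34033449²·(1 − 0.06997629)·5.096/974 = 5.6360704 × 10^-4.
Dept IV: Wₕ = 0.17247787; term = 0.17247787²·(1 − 0.04777431)·5.137/337 = 4.3180367 × 10^-4.
Dept I: Wₕ = 0.37874713; term = 0.37874713²·(1 − 0.06914138)·6.47/1071 = 8.0667246 × 10^-4.
Dept II: Wₕ = 0.10844051; term = 0.10844051²·(1 − 0.11679820)·5.127/518 = 1.0279609 × 10^-4.
Sum = 0.0019048793.

0.001905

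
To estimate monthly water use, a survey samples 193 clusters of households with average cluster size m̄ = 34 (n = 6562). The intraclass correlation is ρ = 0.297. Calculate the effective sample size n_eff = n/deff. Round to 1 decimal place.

607.5

deff = 1 + (34 − 1)·0.297 = 1 + 9.801 = 10.801.
n_eff = 6562 / 10.801 = 607.5.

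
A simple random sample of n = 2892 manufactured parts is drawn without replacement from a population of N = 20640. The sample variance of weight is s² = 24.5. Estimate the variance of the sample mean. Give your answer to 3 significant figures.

0.00728

Under SRS without replacement, Var(ȳ) = (1 − f)·s²/n with f = n/N = 2892/20640 = 0.14011628.
Var(ȳ) = (1 − 0.14011628)·24.5/2892 = 0.85988372·0.0084716459 = 0.0072846304.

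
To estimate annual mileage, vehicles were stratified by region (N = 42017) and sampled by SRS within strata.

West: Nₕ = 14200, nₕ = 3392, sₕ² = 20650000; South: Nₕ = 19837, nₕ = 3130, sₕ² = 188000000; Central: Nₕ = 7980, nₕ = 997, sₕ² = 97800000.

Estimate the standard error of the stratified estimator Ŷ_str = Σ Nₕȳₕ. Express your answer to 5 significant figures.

Var(Ŷ_str) = Σₕ Nₕ²(1 − fₕ)sₕ²/nₕ.
West: 14200²·(1 − 3392/14200)·20650000/3392 = 9.3432483 × 10^11.
South: 19837²·(1 − 3130/19837)·188000000/3130 = 1.9906182 × 10^13.
Central: 7980²·(1 − 997/7980)·97800000/997 = 5.4662392 × 10^12.
Sum = 2.6306746 × 10^13.
SE = √(2.6306746 × 10^13) = 5.1290 × 10^6.

5.1290 × 10^6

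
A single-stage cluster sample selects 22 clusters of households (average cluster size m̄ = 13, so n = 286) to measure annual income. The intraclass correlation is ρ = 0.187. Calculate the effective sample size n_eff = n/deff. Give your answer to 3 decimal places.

deff = 1 + (13 − 1)·0.187 = 1 + 2.244 = 3.244.
n_eff = 286 / 3.244 = 88.163.

88.163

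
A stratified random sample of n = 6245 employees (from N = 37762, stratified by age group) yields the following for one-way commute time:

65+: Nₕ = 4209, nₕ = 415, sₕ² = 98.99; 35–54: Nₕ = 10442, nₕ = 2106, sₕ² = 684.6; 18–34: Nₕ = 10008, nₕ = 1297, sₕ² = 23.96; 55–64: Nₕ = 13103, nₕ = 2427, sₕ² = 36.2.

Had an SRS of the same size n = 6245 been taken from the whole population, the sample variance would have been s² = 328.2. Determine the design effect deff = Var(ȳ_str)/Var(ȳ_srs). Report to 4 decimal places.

Var(ȳ_str) = Σ Wₕ²(1−fₕ)sₕ²/nₕ with Wₕ = Nₕ/37762:
  65+: (4209/37762)²·(1−415/4209)·98.99/415 = 0.0026712191
  35–54: (10442/37762)²·(1−2106/10442)·684.6/2106 = 0.019843119
  18–34: (10008/37762)²·(1−1297/10008)·23.96/1297 = 0.0011294114
  55–64: (13103/37762)²·(1−2427/13103)·36.2/2427 = 0.0014632149
  → Var(ȳ_str) = 0.025106964.
Var(ȳ_srs) = (1 − 6245/37762)·328.2/6245 = 0.043862766.
deff = 0.025106964 / 0.043862766 = 0.5724.

0.5724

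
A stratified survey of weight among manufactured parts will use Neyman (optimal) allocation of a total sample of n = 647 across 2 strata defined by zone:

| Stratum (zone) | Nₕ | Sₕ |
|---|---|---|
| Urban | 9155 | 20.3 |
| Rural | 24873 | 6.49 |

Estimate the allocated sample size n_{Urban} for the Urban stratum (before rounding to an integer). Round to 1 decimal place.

Neyman allocation: nₕ = n·NₕSₕ / Σⱼ NⱼSⱼ.
Σ NⱼSⱼ = 9155·20.3 + 24873·6.49 = 347272.27.
n_{Urban} = 647·9155·20.3 / 347272.27 = 346.2.

346.2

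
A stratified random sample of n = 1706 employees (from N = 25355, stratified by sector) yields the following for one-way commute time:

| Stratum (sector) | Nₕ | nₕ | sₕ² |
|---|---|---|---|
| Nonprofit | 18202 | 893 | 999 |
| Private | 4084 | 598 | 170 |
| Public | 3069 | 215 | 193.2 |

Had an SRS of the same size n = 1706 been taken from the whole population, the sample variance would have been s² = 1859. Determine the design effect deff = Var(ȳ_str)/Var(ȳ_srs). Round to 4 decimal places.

0.5577

Var(ȳ_str) = Σ Wₕ²(1−fₕ)sₕ²/nₕ with Wₕ = Nₕ/25355:
  Nonprofit: (18202/25355)²·(1−893/18202)·999/893 = 0.54824905
  Private: (4084/25355)²·(1−598/4084)·170/598 = 0.0062955492
  Public: (3069/25355)²·(1−215/3069)·193.2/215 = 0.012243125
  → Var(ȳ_str) = 0.56678772.
Var(ȳ_srs) = (1 − 1706/25355)·1859/1706 = 1.0163646.
deff = 0.56678772 / 1.0163646 = 0.5577.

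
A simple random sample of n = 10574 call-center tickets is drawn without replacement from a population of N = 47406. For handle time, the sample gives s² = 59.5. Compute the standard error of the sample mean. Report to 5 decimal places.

0.06612

Under SRS without replacement, Var(ȳ) = (1 − f)·s²/n with f = n/N = 10574/47406 = 0.22305193.
Var(ȳ) = (1 − 0.22305193)·59.5/10574 = 0.77694807·0.0056270096 = 0.0043718943.
SE(ȳ) = √(0.0043718943) = 0.06612.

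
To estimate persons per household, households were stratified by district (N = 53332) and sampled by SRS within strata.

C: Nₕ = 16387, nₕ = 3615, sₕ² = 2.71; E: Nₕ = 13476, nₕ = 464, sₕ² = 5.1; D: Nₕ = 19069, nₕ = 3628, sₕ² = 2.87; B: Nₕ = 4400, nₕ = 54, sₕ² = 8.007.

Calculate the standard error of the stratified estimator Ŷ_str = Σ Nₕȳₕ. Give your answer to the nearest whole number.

Var(Ŷ_str) = Σₕ Nₕ²(1 − fₕ)sₕ²/nₕ.
C: 16387²·(1 − 3615/16387)·2.71/3615 = 156898.7.
E: 13476²·(1 − 464/13476)·5.1/464 = 1.9273352 × 10^6.
D: 19069²·(1 − 3628/19069)·2.87/3628 = 232926.
B: 4400²·(1 − 54/4400)·8.007/54 = 2.835427 × 10^6.
Sum = 5.1525869 × 10^6.
SE = √(5.1525869 × 10^6) = 2270.

2270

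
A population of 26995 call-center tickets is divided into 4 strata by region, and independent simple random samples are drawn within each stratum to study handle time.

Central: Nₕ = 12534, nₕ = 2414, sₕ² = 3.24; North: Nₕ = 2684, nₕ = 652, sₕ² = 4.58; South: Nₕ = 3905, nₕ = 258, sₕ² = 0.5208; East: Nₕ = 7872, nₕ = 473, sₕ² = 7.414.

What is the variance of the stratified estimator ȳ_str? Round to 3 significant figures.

Var(ȳ_str) = Σₕ Wₕ²(1 − fₕ)sₕ²/nₕ with Wₕ = Nₕ/N, N = 26995.
Central: Wₕ = 0.46430821; term = 0.46430821²·(1 − 0.19259614)·3.24/2414 = 2.3362068 × 10^-4.
North: Wₕ = 0.09942582; term = 0.09942582²·(1 − 0.24292101)·4.58/652 = 5.2572355 × 10^-5.
South: Wₕ = 0.14465642; term = 0.14465642²·(1 − 0.06606914)·0.5208/258 = 3.9449491 × 10^-5.
East: Wₕ = 0.29160956; term = 0.29160956²·(1 − 0.06008638)·7.414/473 = 0.0012528033.
Sum = 0.0015784458.

0.00158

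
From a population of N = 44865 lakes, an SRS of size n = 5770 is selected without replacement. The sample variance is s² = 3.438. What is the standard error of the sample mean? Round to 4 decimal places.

Under SRS without replacement, Var(ȳ) = (1 − f)·s²/n with f = n/N = 5770/44865 = 0.12860805.
Var(ȳ) = (1 − 0.12860805)·3.438/5770 = 0.87139195·5.9584055 × 10^-4 = 5.1921066 × 10^-4.
SE(ȳ) = √(5.1921066 × 10^-4) = 0.0228.

0.0228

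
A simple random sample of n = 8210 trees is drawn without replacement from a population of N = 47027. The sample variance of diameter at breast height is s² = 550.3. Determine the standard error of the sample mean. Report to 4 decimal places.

Under SRS without replacement, Var(ȳ) = (1 − f)·s²/n with f = n/N = 8210/47027 = 0.17458056.
Var(ȳ) = (1 − 0.17458056)·550.3/8210 = 0.82541944·0.067028015 = 0.055326226.
SE(ȳ) = √(0.055326226) = 0.2352.

0.2352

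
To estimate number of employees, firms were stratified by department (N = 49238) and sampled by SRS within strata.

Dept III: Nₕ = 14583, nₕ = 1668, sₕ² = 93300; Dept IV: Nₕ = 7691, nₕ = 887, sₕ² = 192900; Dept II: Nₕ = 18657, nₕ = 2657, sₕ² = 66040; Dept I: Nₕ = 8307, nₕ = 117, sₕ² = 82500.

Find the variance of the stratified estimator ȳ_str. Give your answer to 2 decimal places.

Var(ȳ_str) = Σₕ Wₕ²(1 − fₕ)sₕ²/nₕ with Wₕ = Nₕ/N, N = 49238.
Dept III: Wₕ = 0.29617369; term = 0.29617369²·(1 − 0.11437976)·93300/1668 = 4.3453631.
Dept IV: Wₕ = 0.15620050; term = 0.15620050²·(1 − 0.11532961)·192900/887 = 4.6941279.
Dept II: Wₕ = 0.37891466; term = 0.37891466²·(1 − 0.14241304)·66040/2657 = 3.060388.
Dept I: Wₕ = 0.16871116; term = 0.16871116²·(1 − 0.01408451)·82500/117 = 19.787703.
Sum = 31.887582.

31.89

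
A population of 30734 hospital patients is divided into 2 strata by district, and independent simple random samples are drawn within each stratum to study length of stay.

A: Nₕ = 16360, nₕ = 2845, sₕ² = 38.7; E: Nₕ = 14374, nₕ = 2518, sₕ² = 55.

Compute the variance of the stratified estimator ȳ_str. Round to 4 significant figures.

0.007125

Var(ȳ_str) = Σₕ Wₕ²(1 − fₕ)sₕ²/nₕ with Wₕ = Nₕ/N, N = 30734.
A: Wₕ = 0.53230949; term = 0.53230949²·(1 − 0.17389976)·38.7/2845 = 0.0031841232.
E: Wₕ = 0.46769051; term = 0.46769051²·(1 − 0.17517740)·55/2518 = 0.0039408021.
Sum = 0.0071249253.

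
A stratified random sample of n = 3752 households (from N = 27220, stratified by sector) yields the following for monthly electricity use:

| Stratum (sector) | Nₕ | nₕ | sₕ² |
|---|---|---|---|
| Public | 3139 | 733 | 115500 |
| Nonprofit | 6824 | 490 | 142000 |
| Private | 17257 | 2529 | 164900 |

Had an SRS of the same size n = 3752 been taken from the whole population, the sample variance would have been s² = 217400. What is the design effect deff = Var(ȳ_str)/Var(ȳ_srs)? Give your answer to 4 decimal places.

Var(ȳ_str) = Σ Wₕ²(1−fₕ)sₕ²/nₕ with Wₕ = Nₕ/27220:
  Public: (3139/27220)²·(1−733/3139)·115500/733 = 1.6061596
  Nonprofit: (6824/27220)²·(1−490/6824)·142000/490 = 16.905698
  Private: (17257/27220)²·(1−2529/17257)·164900/2529 = 22.366841
  → Var(ȳ_str) = 40.878699.
Var(ȳ_srs) = (1 − 3752/27220)·217400/3752 = 49.955656.
deff = 40.878699 / 49.955656 = 0.8183.

0.8183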